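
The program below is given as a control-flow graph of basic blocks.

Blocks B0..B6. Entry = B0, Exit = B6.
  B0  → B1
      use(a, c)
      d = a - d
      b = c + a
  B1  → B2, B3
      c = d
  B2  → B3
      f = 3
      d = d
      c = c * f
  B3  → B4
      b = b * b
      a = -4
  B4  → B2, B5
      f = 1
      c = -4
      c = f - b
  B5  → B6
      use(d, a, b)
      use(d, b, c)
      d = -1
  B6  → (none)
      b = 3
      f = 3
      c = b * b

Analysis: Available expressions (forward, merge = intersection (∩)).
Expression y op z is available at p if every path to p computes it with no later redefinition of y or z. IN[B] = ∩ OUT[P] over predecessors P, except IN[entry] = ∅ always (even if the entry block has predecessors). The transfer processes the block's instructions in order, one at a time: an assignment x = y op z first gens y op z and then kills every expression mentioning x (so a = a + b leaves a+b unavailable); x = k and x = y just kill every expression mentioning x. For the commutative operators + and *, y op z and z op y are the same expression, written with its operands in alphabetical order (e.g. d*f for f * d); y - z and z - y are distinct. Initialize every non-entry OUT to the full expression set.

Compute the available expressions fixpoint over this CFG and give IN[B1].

Answer: {a+c}

Trace:
Fixpoint table:
  B0:   IN={}   OUT={a+c}
  B1:   IN={a+c}   OUT={}
  B2:   IN={}   OUT={}
  B3:   IN={}   OUT={}
  B4:   IN={}   OUT={f-b}
  B5:   IN={f-b}   OUT={f-b}
  B6:   IN={f-b}   OUT={b*b}

Merge at B1: IN[B1] = OUT[B0] = {a+c}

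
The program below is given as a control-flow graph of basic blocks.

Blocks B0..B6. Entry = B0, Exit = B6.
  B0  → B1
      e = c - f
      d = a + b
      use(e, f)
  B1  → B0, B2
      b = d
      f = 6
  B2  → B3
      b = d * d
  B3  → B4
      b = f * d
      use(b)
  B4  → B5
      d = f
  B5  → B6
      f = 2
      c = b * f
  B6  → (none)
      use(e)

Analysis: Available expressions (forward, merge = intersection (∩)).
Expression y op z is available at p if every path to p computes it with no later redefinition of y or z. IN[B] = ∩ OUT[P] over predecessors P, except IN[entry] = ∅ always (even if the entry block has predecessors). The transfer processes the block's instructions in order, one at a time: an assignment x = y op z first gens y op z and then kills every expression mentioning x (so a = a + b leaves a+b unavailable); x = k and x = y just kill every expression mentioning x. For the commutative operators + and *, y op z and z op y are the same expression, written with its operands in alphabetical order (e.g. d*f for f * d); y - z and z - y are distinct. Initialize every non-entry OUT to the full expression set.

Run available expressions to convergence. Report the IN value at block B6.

Converged values:
  B0: | IN={} | OUT={a+b, c-f}
  B1: | IN={a+b, c-f} | OUT={}
  B2: | IN={} | OUT={d*d}
  B3: | IN={d*d} | OUT={d*d, d*f}
  B4: | IN={d*d, d*f} | OUT={}
  B5: | IN={} | OUT={b*f}
  B6: | IN={b*f} | OUT={b*f}

Merge at B6: IN[B6] = OUT[B5] = {b*f}

Answer: {b*f}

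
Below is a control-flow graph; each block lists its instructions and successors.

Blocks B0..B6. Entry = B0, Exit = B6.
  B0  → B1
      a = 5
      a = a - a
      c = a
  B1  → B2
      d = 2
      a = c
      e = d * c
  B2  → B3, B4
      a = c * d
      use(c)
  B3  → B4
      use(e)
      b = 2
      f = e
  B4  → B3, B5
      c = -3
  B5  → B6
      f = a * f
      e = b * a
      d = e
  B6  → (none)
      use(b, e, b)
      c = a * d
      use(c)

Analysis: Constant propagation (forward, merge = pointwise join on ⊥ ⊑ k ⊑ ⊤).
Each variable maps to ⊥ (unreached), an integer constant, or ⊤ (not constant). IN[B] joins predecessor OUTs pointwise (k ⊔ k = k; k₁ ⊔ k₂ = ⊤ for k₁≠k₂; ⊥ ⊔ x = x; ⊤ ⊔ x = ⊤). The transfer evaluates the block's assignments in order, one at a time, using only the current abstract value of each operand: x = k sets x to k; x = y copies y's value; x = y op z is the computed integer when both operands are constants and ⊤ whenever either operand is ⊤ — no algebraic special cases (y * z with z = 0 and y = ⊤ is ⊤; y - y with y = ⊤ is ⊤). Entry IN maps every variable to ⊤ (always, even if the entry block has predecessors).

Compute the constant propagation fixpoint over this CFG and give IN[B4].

Fixpoint table:
  B0: | IN=(all ⊤) | OUT={a:0, c:0; rest ⊤}
  B1: | IN={a:0, c:0; rest ⊤} | OUT={a:0, c:0, d:2, e:0; rest ⊤}
  B2: | IN={a:0, c:0, d:2, e:0; rest ⊤} | OUT={a:0, c:0, d:2, e:0; rest ⊤}
  B3: | IN={a:0, d:2, e:0; rest ⊤} | OUT={a:0, b:2, d:2, e:0, f:0; rest ⊤}
  B4: | IN={a:0, d:2, e:0; rest ⊤} | OUT={a:0, c:-3, d:2, e:0; rest ⊤}
  B5: | IN={a:0, c:-3, d:2, e:0; rest ⊤} | OUT={a:0, c:-3; rest ⊤}
  B6: | IN={a:0, c:-3; rest ⊤} | OUT={a:0; rest ⊤}

Merge at B4: IN[B4] = OUT[B2] ⊔ OUT[B3] = {a: 0, b: ⊤, c: ⊤, d: 2, e: 0, f: ⊤}

Answer: {a: 0, b: ⊤, c: ⊤, d: 2, e: 0, f: ⊤}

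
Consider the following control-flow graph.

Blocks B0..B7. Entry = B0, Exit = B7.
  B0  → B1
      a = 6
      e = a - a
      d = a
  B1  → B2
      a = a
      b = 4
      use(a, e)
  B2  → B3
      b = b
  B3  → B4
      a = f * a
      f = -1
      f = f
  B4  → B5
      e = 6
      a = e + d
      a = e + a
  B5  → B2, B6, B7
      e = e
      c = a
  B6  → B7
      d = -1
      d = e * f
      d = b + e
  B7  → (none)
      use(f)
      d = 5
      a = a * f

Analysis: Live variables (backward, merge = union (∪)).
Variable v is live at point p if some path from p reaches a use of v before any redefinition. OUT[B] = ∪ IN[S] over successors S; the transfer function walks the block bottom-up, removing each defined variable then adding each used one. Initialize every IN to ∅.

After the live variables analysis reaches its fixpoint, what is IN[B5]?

Fixpoint table:
  B0: | IN={f} | OUT={a, d, e, f}
  B1: | IN={a, d, e, f} | OUT={a, b, d, f}
  B2: | IN={a, b, d, f} | OUT={a, b, d, f}
  B3: | IN={a, b, d, f} | OUT={b, d, f}
  B4: | IN={b, d, f} | OUT={a, b, d, e, f}
  B5: | IN={a, b, d, e, f} | OUT={a, b, d, e, f}
  B6: | IN={a, b, e, f} | OUT={a, f}
  B7: | IN={a, f} | OUT={}

Merge at B5: OUT[B5] = IN[B2] ⊔ IN[B6] ⊔ IN[B7] = {a, b, d, e, f}
Applying B5's transfer function to that OUT value gives IN[B5] (row B5 above).

Answer: {a, b, d, e, f}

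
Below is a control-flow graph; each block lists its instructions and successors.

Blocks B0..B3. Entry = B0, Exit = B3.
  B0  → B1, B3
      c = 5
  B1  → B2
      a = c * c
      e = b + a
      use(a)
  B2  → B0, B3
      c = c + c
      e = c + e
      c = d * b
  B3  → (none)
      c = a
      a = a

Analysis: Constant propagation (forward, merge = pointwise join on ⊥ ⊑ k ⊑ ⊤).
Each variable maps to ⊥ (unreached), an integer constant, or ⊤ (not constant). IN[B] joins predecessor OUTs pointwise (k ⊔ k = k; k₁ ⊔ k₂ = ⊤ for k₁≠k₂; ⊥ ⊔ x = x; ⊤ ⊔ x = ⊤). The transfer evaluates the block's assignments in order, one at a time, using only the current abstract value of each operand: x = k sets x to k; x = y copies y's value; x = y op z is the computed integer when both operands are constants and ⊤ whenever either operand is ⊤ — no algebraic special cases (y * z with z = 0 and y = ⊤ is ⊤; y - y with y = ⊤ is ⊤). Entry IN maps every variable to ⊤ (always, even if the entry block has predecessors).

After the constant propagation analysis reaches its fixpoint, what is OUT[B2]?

Per-block solution:
  B0:   IN=(all ⊤)   OUT={c:5; rest ⊤}
  B1:   IN={c:5; rest ⊤}   OUT={a:25, c:5; rest ⊤}
  B2:   IN={a:25, c:5; rest ⊤}   OUT={a:25; rest ⊤}
  B3:   IN=(all ⊤)   OUT=(all ⊤)

Merge at B2: IN[B2] = OUT[B1] = {a: 25, b: ⊤, c: 5, d: ⊤, e: ⊤, f: ⊤}
Applying B2's transfer function to that IN value gives OUT[B2] (row B2 above).

Answer: {a: 25, b: ⊤, c: ⊤, d: ⊤, e: ⊤, f: ⊤}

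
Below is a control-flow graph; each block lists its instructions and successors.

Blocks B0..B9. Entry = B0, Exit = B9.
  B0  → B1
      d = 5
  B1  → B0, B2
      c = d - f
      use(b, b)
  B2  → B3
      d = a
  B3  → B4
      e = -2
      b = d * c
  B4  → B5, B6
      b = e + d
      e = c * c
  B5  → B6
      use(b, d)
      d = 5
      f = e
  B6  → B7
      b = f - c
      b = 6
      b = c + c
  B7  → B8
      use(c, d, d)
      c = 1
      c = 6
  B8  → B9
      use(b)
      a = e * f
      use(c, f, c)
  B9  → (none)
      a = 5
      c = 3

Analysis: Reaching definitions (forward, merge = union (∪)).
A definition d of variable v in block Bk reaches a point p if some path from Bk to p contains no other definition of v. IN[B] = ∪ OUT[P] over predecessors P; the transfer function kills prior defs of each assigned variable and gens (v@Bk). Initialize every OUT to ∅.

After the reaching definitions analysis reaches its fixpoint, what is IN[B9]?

Answer: {a@B8, b@B6, c@B7, d@B2, d@B5, e@B4, f@B5}

Derivation:
Per-block solution:
  B0:  IN={c@B1, d@B0}  OUT={c@B1, d@B0}
  B1:  IN={c@B1, d@B0}  OUT={c@B1, d@B0}
  B2:  IN={c@B1, d@B0}  OUT={c@B1, d@B2}
  B3:  IN={c@B1, d@B2}  OUT={b@B3, c@B1, d@B2, e@B3}
  B4:  IN={b@B3, c@B1, d@B2, e@B3}  OUT={b@B4, c@B1, d@B2, e@B4}
  B5:  IN={b@B4, c@B1, d@B2, e@B4}  OUT={b@B4, c@B1, d@B5, e@B4, f@B5}
  B6:  IN={b@B4, c@B1, d@B2, d@B5, e@B4, f@B5}  OUT={b@B6, c@B1, d@B2, d@B5, e@B4, f@B5}
  B7:  IN={b@B6, c@B1, d@B2, d@B5, e@B4, f@B5}  OUT={b@B6, c@B7, d@B2, d@B5, e@B4, f@B5}
  B8:  IN={b@B6, c@B7, d@B2, d@B5, e@B4, f@B5}  OUT={a@B8, b@B6, c@B7, d@B2, d@B5, e@B4, f@B5}
  B9:  IN={a@B8, b@B6, c@B7, d@B2, d@B5, e@B4, f@B5}  OUT={a@B9, b@B6, c@B9, d@B2, d@B5, e@B4, f@B5}

Merge at B9: IN[B9] = OUT[B8] = {a@B8, b@B6, c@B7, d@B2, d@B5, e@B4, f@B5}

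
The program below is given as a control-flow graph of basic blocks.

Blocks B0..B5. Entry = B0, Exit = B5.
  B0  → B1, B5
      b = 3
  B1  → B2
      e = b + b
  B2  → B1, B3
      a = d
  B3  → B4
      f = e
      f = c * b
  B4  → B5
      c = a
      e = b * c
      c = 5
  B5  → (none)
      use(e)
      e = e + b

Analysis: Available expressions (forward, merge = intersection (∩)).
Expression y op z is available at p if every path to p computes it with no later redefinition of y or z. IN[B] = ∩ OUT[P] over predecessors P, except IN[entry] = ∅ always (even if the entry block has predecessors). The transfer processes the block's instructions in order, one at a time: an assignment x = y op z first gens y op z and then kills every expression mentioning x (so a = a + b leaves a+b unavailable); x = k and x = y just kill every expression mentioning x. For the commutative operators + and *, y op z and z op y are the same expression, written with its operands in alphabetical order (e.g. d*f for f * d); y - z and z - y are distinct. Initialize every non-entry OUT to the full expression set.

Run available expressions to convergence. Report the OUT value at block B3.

Converged values:
  B0:  IN={}  OUT={}
  B1:  IN={}  OUT={b+b}
  B2:  IN={b+b}  OUT={b+b}
  B3:  IN={b+b}  OUT={b*c, b+b}
  B4:  IN={b*c, b+b}  OUT={b+b}
  B5:  IN={}  OUT={}

Merge at B3: IN[B3] = OUT[B2] = {b+b}
Applying B3's transfer function to that IN value gives OUT[B3] (row B3 above).

Answer: {b*c, b+b}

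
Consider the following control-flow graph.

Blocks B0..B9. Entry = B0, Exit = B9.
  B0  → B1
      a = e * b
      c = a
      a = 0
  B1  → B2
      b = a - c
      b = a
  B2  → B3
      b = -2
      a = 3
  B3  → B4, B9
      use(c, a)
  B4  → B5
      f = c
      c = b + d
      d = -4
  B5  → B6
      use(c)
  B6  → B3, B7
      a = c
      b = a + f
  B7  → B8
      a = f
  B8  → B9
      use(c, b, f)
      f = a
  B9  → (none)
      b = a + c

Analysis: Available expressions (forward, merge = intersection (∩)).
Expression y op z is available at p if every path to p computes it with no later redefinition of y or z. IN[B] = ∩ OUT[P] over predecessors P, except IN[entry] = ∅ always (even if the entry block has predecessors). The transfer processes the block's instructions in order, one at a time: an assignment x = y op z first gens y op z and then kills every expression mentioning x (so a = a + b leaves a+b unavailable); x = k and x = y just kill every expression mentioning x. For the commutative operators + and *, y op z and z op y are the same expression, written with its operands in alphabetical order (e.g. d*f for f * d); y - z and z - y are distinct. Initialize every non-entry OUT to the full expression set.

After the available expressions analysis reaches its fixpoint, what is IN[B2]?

Fixpoint table:
  B0: | IN={} | OUT={b*e}
  B1: | IN={b*e} | OUT={a-c}
  B2: | IN={a-c} | OUT={}
  B3: | IN={} | OUT={}
  B4: | IN={} | OUT={}
  B5: | IN={} | OUT={}
  B6: | IN={} | OUT={a+f}
  B7: | IN={a+f} | OUT={}
  B8: | IN={} | OUT={}
  B9: | IN={} | OUT={a+c}

Merge at B2: IN[B2] = OUT[B1] = {a-c}

Answer: {a-c}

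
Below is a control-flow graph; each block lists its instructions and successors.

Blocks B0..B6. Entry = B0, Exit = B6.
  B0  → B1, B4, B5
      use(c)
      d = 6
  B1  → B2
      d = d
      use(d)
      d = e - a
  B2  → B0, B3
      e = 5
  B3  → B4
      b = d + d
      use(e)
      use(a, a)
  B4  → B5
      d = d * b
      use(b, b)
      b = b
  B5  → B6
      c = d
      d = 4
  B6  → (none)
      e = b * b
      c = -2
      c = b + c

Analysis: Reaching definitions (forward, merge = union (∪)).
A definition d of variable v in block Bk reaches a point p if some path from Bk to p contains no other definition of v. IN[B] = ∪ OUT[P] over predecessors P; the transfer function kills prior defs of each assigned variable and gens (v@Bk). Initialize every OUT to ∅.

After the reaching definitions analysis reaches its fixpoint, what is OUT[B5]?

Answer: {b@B4, c@B5, d@B5, e@B2}

Trace:
Converged values:
  B0: | IN={d@B1, e@B2} | OUT={d@B0, e@B2}
  B1: | IN={d@B0, e@B2} | OUT={d@B1, e@B2}
  B2: | IN={d@B1, e@B2} | OUT={d@B1, e@B2}
  B3: | IN={d@B1, e@B2} | OUT={b@B3, d@B1, e@B2}
  B4: | IN={b@B3, d@B0, d@B1, e@B2} | OUT={b@B4, d@B4, e@B2}
  B5: | IN={b@B4, d@B0, d@B4, e@B2} | OUT={b@B4, c@B5, d@B5, e@B2}
  B6: | IN={b@B4, c@B5, d@B5, e@B2} | OUT={b@B4, c@B6, d@B5, e@B6}

Merge at B5: IN[B5] = OUT[B0] ⊔ OUT[B4] = {b@B4, d@B0, d@B4, e@B2}
Applying B5's transfer function to that IN value gives OUT[B5] (row B5 above).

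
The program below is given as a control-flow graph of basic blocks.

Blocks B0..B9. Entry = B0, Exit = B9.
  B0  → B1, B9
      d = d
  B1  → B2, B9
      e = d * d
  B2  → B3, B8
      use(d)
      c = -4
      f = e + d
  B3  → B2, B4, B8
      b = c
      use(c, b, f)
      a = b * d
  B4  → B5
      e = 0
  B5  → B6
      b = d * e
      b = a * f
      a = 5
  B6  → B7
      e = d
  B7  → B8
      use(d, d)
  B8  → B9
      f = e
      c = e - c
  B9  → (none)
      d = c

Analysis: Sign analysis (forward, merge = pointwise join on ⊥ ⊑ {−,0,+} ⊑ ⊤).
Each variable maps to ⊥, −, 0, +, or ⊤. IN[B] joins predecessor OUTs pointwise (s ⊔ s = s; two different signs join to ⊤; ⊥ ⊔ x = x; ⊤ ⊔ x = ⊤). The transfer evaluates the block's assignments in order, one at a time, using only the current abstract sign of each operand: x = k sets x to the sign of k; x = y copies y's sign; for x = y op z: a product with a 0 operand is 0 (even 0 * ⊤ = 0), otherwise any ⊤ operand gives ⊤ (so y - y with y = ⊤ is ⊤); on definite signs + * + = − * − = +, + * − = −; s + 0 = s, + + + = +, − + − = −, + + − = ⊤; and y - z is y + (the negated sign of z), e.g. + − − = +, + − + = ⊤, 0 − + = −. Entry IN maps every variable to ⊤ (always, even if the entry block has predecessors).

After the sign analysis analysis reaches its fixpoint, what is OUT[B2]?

Per-block solution:
  B0:   IN=(all ⊤)   OUT=(all ⊤)
  B1:   IN=(all ⊤)   OUT=(all ⊤)
  B2:   IN=(all ⊤)   OUT={c:-; rest ⊤}
  B3:   IN={c:-; rest ⊤}   OUT={b:-, c:-; rest ⊤}
  B4:   IN={b:-, c:-; rest ⊤}   OUT={b:-, c:-, e:0; rest ⊤}
  B5:   IN={b:-, c:-, e:0; rest ⊤}   OUT={a:+, c:-, e:0; rest ⊤}
  B6:   IN={a:+, c:-, e:0; rest ⊤}   OUT={a:+, c:-; rest ⊤}
  B7:   IN={a:+, c:-; rest ⊤}   OUT={a:+, c:-; rest ⊤}
  B8:   IN={c:-; rest ⊤}   OUT=(all ⊤)
  B9:   IN=(all ⊤)   OUT=(all ⊤)

Merge at B2: IN[B2] = OUT[B1] ⊔ OUT[B3] = {a: ⊤, b: ⊤, c: ⊤, d: ⊤, e: ⊤, f: ⊤}
Applying B2's transfer function to that IN value gives OUT[B2] (row B2 above).

Answer: {a: ⊤, b: ⊤, c: -, d: ⊤, e: ⊤, f: ⊤}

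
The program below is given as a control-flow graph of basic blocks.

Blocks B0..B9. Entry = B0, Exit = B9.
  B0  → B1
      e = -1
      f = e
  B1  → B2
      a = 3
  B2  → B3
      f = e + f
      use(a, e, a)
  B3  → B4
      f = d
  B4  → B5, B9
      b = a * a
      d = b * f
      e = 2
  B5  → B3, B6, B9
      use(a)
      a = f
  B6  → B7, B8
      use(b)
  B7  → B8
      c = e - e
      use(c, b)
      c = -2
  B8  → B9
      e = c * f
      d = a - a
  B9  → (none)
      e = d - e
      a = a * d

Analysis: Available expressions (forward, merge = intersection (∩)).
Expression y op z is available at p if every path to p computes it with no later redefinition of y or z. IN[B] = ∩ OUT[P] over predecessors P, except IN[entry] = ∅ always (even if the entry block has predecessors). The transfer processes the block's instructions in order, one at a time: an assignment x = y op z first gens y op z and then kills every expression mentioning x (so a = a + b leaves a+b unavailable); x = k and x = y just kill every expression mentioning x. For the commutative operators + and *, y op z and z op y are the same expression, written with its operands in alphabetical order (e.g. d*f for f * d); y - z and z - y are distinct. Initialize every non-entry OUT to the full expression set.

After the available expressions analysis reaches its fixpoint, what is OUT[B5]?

Answer: {b*f}

Working:
Converged values:
  B0:  IN={}  OUT={}
  B1:  IN={}  OUT={}
  B2:  IN={}  OUT={}
  B3:  IN={}  OUT={}
  B4:  IN={}  OUT={a*a, b*f}
  B5:  IN={a*a, b*f}  OUT={b*f}
  B6:  IN={b*f}  OUT={b*f}
  B7:  IN={b*f}  OUT={b*f, e-e}
  B8:  IN={b*f}  OUT={a-a, b*f, c*f}
  B9:  IN={b*f}  OUT={b*f}

Merge at B5: IN[B5] = OUT[B4] = {a*a, b*f}
Applying B5's transfer function to that IN value gives OUT[B5] (row B5 above).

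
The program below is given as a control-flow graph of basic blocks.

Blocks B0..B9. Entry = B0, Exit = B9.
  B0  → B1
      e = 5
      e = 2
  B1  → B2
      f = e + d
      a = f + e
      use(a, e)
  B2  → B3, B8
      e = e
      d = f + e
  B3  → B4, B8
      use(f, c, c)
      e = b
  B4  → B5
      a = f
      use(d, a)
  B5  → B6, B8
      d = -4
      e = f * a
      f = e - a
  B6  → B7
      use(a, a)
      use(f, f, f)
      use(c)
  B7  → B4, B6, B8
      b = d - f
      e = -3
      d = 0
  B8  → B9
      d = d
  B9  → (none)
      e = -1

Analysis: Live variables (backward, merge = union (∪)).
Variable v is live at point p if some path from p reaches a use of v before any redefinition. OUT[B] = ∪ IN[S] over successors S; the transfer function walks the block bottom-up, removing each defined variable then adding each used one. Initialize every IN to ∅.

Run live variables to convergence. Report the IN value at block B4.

Fixpoint table:
  B0:  IN={b, c, d}  OUT={b, c, d, e}
  B1:  IN={b, c, d, e}  OUT={b, c, e, f}
  B2:  IN={b, c, e, f}  OUT={b, c, d, f}
  B3:  IN={b, c, d, f}  OUT={c, d, f}
  B4:  IN={c, d, f}  OUT={a, c, f}
  B5:  IN={a, c, f}  OUT={a, c, d, f}
  B6:  IN={a, c, d, f}  OUT={a, c, d, f}
  B7:  IN={a, c, d, f}  OUT={a, c, d, f}
  B8:  IN={d}  OUT={}
  B9:  IN={}  OUT={}

Merge at B4: OUT[B4] = IN[B5] = {a, c, f}
Applying B4's transfer function to that OUT value gives IN[B4] (row B4 above).

Answer: {c, d, f}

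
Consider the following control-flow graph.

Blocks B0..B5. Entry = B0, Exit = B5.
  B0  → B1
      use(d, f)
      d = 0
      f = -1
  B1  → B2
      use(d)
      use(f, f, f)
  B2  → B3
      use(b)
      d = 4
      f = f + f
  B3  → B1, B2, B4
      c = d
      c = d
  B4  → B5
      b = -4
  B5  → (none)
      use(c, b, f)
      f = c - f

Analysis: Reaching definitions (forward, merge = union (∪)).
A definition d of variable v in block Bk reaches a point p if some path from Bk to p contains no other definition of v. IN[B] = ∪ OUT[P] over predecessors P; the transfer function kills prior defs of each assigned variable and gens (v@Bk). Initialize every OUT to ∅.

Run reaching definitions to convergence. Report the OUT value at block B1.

Answer: {c@B3, d@B0, d@B2, f@B0, f@B2}

Derivation:
Per-block solution:
  B0: | IN={} | OUT={d@B0, f@B0}
  B1: | IN={c@B3, d@B0, d@B2, f@B0, f@B2} | OUT={c@B3, d@B0, d@B2, f@B0, f@B2}
  B2: | IN={c@B3, d@B0, d@B2, f@B0, f@B2} | OUT={c@B3, d@B2, f@B2}
  B3: | IN={c@B3, d@B2, f@B2} | OUT={c@B3, d@B2, f@B2}
  B4: | IN={c@B3, d@B2, f@B2} | OUT={b@B4, c@B3, d@B2, f@B2}
  B5: | IN={b@B4, c@B3, d@B2, f@B2} | OUT={b@B4, c@B3, d@B2, f@B5}

Merge at B1: IN[B1] = OUT[B0] ⊔ OUT[B3] = {c@B3, d@B0, d@B2, f@B0, f@B2}
Applying B1's transfer function to that IN value gives OUT[B1] (row B1 above).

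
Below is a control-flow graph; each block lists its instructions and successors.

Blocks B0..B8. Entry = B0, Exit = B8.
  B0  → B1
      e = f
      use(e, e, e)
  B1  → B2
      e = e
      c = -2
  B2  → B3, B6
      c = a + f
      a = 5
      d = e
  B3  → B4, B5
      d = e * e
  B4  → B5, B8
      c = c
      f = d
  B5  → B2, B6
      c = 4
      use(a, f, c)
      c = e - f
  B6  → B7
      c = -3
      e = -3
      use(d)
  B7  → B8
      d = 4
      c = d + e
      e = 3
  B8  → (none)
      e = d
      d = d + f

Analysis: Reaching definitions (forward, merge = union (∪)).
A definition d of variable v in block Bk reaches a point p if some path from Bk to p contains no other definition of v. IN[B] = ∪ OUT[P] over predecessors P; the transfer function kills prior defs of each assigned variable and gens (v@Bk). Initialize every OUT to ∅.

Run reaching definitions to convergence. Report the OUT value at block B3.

Answer: {a@B2, c@B2, d@B3, e@B1, f@B4}

Derivation:
Per-block solution:
  B0:   IN={}   OUT={e@B0}
  B1:   IN={e@B0}   OUT={c@B1, e@B1}
  B2:   IN={a@B2, c@B1, c@B5, d@B3, e@B1, f@B4}   OUT={a@B2, c@B2, d@B2, e@B1, f@B4}
  B3:   IN={a@B2, c@B2, d@B2, e@B1, f@B4}   OUT={a@B2, c@B2, d@B3, e@B1, f@B4}
  B4:   IN={a@B2, c@B2, d@B3, e@B1, f@B4}   OUT={a@B2, c@B4, d@B3, e@B1, f@B4}
  B5:   IN={a@B2, c@B2, c@B4, d@B3, e@B1, f@B4}   OUT={a@B2, c@B5, d@B3, e@B1, f@B4}
  B6:   IN={a@B2, c@B2, c@B5, d@B2, d@B3, e@B1, f@B4}   OUT={a@B2, c@B6, d@B2, d@B3, e@B6, f@B4}
  B7:   IN={a@B2, c@B6, d@B2, d@B3, e@B6, f@B4}   OUT={a@B2, c@B7, d@B7, e@B7, f@B4}
  B8:   IN={a@B2, c@B4, c@B7, d@B3, d@B7, e@B1, e@B7, f@B4}   OUT={a@B2, c@B4, c@B7, d@B8, e@B8, f@B4}

Merge at B3: IN[B3] = OUT[B2] = {a@B2, c@B2, d@B2, e@B1, f@B4}
Applying B3's transfer function to that IN value gives OUT[B3] (row B3 above).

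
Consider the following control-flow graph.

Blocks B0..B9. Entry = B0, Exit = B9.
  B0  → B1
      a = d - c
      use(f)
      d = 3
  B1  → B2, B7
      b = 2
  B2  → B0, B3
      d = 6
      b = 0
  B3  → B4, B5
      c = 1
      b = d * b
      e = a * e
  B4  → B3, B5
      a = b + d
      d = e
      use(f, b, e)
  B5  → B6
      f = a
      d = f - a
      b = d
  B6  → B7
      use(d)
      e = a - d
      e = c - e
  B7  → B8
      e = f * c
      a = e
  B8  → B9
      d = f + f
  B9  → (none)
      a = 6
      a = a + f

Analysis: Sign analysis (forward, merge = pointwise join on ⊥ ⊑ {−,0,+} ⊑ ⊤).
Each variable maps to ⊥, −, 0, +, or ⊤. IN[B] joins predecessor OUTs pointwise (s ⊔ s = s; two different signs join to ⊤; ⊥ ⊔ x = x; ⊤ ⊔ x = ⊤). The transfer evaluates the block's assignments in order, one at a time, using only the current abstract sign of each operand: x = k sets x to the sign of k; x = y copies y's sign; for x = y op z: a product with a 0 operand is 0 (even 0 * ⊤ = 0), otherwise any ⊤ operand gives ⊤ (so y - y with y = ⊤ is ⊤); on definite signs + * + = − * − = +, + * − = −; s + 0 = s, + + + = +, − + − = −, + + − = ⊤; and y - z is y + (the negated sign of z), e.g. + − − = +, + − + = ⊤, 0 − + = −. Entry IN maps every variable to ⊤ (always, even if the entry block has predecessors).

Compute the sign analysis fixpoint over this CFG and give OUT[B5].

Answer: {a: ⊤, b: ⊤, c: +, d: ⊤, e: ⊤, f: ⊤}

Trace:
Converged values:
  B0:  IN=(all ⊤)  OUT={d:+; rest ⊤}
  B1:  IN={d:+; rest ⊤}  OUT={b:+, d:+; rest ⊤}
  B2:  IN={b:+, d:+; rest ⊤}  OUT={b:0, d:+; rest ⊤}
  B3:  IN={b:0; rest ⊤}  OUT={b:0, c:+; rest ⊤}
  B4:  IN={b:0, c:+; rest ⊤}  OUT={b:0, c:+; rest ⊤}
  B5:  IN={b:0, c:+; rest ⊤}  OUT={c:+; rest ⊤}
  B6:  IN={c:+; rest ⊤}  OUT={c:+; rest ⊤}
  B7:  IN=(all ⊤)  OUT=(all ⊤)
  B8:  IN=(all ⊤)  OUT=(all ⊤)
  B9:  IN=(all ⊤)  OUT=(all ⊤)

Merge at B5: IN[B5] = OUT[B3] ⊔ OUT[B4] = {a: ⊤, b: 0, c: +, d: ⊤, e: ⊤, f: ⊤}
Applying B5's transfer function to that IN value gives OUT[B5] (row B5 above).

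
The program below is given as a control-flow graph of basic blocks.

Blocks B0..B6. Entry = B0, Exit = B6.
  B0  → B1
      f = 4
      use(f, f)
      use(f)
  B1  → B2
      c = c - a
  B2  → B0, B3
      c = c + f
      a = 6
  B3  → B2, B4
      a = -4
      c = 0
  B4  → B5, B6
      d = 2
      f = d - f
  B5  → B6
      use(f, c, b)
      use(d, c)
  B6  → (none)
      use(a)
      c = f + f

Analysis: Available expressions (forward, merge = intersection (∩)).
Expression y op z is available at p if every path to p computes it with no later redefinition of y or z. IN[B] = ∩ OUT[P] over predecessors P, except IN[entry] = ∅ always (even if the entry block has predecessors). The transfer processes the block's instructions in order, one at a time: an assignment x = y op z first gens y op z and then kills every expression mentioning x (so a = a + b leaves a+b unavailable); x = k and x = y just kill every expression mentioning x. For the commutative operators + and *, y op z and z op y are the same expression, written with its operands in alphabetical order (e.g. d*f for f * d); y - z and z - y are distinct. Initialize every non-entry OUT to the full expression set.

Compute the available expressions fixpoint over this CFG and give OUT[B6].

Fixpoint table:
  B0:  IN={}  OUT={}
  B1:  IN={}  OUT={}
  B2:  IN={}  OUT={}
  B3:  IN={}  OUT={}
  B4:  IN={}  OUT={}
  B5:  IN={}  OUT={}
  B6:  IN={}  OUT={f+f}

Merge at B6: IN[B6] = OUT[B4] ∩ OUT[B5] = {}
Applying B6's transfer function to that IN value gives OUT[B6] (row B6 above).

Answer: {f+f}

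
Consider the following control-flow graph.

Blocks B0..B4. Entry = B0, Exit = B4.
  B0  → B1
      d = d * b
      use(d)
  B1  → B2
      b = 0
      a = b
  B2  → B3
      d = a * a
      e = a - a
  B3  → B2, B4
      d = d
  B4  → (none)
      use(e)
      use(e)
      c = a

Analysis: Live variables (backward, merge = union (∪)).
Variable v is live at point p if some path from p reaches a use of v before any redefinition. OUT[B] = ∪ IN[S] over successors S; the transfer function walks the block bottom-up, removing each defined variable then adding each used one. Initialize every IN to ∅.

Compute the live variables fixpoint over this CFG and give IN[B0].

Answer: {b, d}

Trace:
Converged values:
  B0:  IN={b, d}  OUT={}
  B1:  IN={}  OUT={a}
  B2:  IN={a}  OUT={a, d, e}
  B3:  IN={a, d, e}  OUT={a, e}
  B4:  IN={a, e}  OUT={}

Merge at B0: OUT[B0] = IN[B1] = {}
Applying B0's transfer function to that OUT value gives IN[B0] (row B0 above).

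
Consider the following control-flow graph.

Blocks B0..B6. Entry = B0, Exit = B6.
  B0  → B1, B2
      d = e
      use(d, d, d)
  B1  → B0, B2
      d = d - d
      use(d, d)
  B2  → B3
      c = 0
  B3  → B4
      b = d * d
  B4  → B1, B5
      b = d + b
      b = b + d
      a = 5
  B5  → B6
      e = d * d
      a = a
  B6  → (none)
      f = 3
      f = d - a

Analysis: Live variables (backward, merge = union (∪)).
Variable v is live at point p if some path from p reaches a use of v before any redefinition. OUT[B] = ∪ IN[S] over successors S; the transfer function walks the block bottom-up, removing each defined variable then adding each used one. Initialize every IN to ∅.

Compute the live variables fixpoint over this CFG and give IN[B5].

Converged values:
  B0:  IN={e}  OUT={d, e}
  B1:  IN={d, e}  OUT={d, e}
  B2:  IN={d, e}  OUT={d, e}
  B3:  IN={d, e}  OUT={b, d, e}
  B4:  IN={b, d, e}  OUT={a, d, e}
  B5:  IN={a, d}  OUT={a, d}
  B6:  IN={a, d}  OUT={}

Merge at B5: OUT[B5] = IN[B6] = {a, d}
Applying B5's transfer function to that OUT value gives IN[B5] (row B5 above).

Answer: {a, d}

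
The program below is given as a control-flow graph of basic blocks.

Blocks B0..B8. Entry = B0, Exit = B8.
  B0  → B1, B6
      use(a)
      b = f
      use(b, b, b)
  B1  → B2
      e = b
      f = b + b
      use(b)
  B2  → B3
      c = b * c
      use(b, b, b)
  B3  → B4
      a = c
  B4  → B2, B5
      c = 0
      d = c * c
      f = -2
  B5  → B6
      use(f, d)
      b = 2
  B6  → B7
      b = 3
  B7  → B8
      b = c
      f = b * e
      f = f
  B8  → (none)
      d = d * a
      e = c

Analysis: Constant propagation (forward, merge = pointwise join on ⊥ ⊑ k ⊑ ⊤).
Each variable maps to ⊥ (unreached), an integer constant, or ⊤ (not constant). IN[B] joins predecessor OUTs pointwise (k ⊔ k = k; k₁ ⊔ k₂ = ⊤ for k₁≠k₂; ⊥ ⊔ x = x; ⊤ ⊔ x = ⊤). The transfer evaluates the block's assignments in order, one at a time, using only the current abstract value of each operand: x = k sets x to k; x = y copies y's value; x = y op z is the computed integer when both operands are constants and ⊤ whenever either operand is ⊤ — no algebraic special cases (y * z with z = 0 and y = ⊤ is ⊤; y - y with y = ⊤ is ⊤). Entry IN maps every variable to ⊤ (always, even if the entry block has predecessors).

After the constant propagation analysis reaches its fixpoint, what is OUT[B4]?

Per-block solution:
  B0:  IN=(all ⊤)  OUT=(all ⊤)
  B1:  IN=(all ⊤)  OUT=(all ⊤)
  B2:  IN=(all ⊤)  OUT=(all ⊤)
  B3:  IN=(all ⊤)  OUT=(all ⊤)
  B4:  IN=(all ⊤)  OUT={c:0, d:0, f:-2; rest ⊤}
  B5:  IN={c:0, d:0, f:-2; rest ⊤}  OUT={b:2, c:0, d:0, f:-2; rest ⊤}
  B6:  IN=(all ⊤)  OUT={b:3; rest ⊤}
  B7:  IN={b:3; rest ⊤}  OUT=(all ⊤)
  B8:  IN=(all ⊤)  OUT=(all ⊤)

Merge at B4: IN[B4] = OUT[B3] = {a: ⊤, b: ⊤, c: ⊤, d: ⊤, e: ⊤, f: ⊤}
Applying B4's transfer function to that IN value gives OUT[B4] (row B4 above).

Answer: {a: ⊤, b: ⊤, c: 0, d: 0, e: ⊤, f: -2}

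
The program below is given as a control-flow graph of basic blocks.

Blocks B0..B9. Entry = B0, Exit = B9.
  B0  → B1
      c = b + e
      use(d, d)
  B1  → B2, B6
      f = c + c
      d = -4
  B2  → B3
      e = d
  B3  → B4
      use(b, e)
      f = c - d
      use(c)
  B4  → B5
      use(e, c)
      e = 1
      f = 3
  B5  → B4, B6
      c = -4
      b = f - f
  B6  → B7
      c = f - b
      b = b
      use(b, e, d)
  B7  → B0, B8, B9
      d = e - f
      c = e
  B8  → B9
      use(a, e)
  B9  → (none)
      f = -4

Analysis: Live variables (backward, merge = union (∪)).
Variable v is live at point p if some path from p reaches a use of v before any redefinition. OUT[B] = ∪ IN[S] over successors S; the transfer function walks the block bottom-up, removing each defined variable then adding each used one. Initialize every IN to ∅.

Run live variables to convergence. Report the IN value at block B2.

Fixpoint table:
  B0: | IN={a, b, d, e} | OUT={a, b, c, e}
  B1: | IN={a, b, c, e} | OUT={a, b, c, d, e, f}
  B2: | IN={a, b, c, d} | OUT={a, b, c, d, e}
  B3: | IN={a, b, c, d, e} | OUT={a, c, d, e}
  B4: | IN={a, c, d, e} | OUT={a, d, e, f}
  B5: | IN={a, d, e, f} | OUT={a, b, c, d, e, f}
  B6: | IN={a, b, d, e, f} | OUT={a, b, e, f}
  B7: | IN={a, b, e, f} | OUT={a, b, d, e}
  B8: | IN={a, e} | OUT={}
  B9: | IN={} | OUT={}

Merge at B2: OUT[B2] = IN[B3] = {a, b, c, d, e}
Applying B2's transfer function to that OUT value gives IN[B2] (row B2 above).

Answer: {a, b, c, d}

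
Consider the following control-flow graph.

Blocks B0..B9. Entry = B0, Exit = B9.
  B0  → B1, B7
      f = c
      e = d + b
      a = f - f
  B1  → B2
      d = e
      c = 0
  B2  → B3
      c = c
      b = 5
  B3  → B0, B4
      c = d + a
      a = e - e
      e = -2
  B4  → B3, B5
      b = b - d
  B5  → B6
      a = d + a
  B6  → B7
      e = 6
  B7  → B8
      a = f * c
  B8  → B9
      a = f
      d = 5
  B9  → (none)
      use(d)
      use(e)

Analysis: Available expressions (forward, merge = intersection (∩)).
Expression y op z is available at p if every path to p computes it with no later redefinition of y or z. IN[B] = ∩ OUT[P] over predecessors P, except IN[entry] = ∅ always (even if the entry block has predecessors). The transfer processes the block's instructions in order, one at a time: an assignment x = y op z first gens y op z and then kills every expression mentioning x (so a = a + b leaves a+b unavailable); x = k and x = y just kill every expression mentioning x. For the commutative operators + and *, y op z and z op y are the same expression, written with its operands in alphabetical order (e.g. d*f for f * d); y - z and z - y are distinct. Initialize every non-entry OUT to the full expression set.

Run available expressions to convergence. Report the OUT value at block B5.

Answer: {f-f}

Working:
Fixpoint table:
  B0: | IN={} | OUT={b+d, f-f}
  B1: | IN={b+d, f-f} | OUT={f-f}
  B2: | IN={f-f} | OUT={f-f}
  B3: | IN={f-f} | OUT={f-f}
  B4: | IN={f-f} | OUT={f-f}
  B5: | IN={f-f} | OUT={f-f}
  B6: | IN={f-f} | OUT={f-f}
  B7: | IN={f-f} | OUT={c*f, f-f}
  B8: | IN={c*f, f-f} | OUT={c*f, f-f}
  B9: | IN={c*f, f-f} | OUT={c*f, f-f}

Merge at B5: IN[B5] = OUT[B4] = {f-f}
Applying B5's transfer function to that IN value gives OUT[B5] (row B5 above).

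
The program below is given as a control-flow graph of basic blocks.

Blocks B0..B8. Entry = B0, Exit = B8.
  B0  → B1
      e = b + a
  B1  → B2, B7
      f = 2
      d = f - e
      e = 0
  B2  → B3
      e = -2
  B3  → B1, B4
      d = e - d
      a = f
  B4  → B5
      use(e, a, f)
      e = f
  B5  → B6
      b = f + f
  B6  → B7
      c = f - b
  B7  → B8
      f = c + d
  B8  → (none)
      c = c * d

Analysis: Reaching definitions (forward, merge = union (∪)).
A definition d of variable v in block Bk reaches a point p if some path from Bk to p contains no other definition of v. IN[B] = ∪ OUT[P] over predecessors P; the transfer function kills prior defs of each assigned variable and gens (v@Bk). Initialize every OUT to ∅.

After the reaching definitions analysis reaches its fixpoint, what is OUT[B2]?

Answer: {a@B3, d@B1, e@B2, f@B1}

Working:
Converged values:
  B0:  IN={}  OUT={e@B0}
  B1:  IN={a@B3, d@B3, e@B0, e@B2, f@B1}  OUT={a@B3, d@B1, e@B1, f@B1}
  B2:  IN={a@B3, d@B1, e@B1, f@B1}  OUT={a@B3, d@B1, e@B2, f@B1}
  B3:  IN={a@B3, d@B1, e@B2, f@B1}  OUT={a@B3, d@B3, e@B2, f@B1}
  B4:  IN={a@B3, d@B3, e@B2, f@B1}  OUT={a@B3, d@B3, e@B4, f@B1}
  B5:  IN={a@B3, d@B3, e@B4, f@B1}  OUT={a@B3, b@B5, d@B3, e@B4, f@B1}
  B6:  IN={a@B3, b@B5, d@B3, e@B4, f@B1}  OUT={a@B3, b@B5, c@B6, d@B3, e@B4, f@B1}
  B7:  IN={a@B3, b@B5, c@B6, d@B1, d@B3, e@B1, e@B4, f@B1}  OUT={a@B3, b@B5, c@B6, d@B1, d@B3, e@B1, e@B4, f@B7}
  B8:  IN={a@B3, b@B5, c@B6, d@B1, d@B3, e@B1, e@B4, f@B7}  OUT={a@B3, b@B5, c@B8, d@B1, d@B3, e@B1, e@B4, f@B7}

Merge at B2: IN[B2] = OUT[B1] = {a@B3, d@B1, e@B1, f@B1}
Applying B2's transfer function to that IN value gives OUT[B2] (row B2 above).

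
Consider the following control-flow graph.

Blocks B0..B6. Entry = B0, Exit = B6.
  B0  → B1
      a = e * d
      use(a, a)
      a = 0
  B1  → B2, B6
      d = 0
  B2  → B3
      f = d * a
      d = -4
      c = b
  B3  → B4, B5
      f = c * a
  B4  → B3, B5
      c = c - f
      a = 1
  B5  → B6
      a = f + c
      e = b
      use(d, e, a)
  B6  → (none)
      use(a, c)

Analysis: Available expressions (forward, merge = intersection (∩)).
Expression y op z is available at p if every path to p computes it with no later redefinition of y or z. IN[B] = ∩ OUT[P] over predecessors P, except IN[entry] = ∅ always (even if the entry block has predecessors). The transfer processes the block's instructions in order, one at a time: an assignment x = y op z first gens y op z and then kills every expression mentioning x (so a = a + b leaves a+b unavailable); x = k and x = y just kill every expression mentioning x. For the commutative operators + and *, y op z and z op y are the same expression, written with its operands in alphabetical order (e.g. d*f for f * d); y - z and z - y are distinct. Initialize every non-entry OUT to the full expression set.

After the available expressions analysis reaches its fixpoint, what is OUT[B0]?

Answer: {d*e}

Working:
Per-block solution:
  B0:   IN={}   OUT={d*e}
  B1:   IN={d*e}   OUT={}
  B2:   IN={}   OUT={}
  B3:   IN={}   OUT={a*c}
  B4:   IN={a*c}   OUT={}
  B5:   IN={}   OUT={c+f}
  B6:   IN={}   OUT={}

B0 is the boundary node: IN[B0] = {}
Applying B0's transfer function to that IN value gives OUT[B0] (row B0 above).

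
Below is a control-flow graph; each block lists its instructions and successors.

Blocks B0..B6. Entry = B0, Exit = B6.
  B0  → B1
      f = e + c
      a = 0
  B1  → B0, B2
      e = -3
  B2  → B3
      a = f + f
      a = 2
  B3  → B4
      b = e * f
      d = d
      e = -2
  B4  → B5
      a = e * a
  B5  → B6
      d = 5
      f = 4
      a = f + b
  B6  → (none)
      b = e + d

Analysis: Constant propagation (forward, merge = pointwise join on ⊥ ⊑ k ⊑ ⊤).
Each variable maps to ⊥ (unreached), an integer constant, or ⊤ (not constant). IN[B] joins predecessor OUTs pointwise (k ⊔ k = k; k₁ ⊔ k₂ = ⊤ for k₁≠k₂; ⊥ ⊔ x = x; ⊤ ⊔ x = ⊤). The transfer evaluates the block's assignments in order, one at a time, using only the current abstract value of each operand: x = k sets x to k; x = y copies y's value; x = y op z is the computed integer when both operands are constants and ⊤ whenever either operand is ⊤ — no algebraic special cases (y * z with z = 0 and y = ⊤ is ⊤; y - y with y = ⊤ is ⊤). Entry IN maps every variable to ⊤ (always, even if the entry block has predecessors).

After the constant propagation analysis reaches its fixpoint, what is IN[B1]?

Per-block solution:
  B0:   IN=(all ⊤)   OUT={a:0; rest ⊤}
  B1:   IN={a:0; rest ⊤}   OUT={a:0, e:-3; rest ⊤}
  B2:   IN={a:0, e:-3; rest ⊤}   OUT={a:2, e:-3; rest ⊤}
  B3:   IN={a:2, e:-3; rest ⊤}   OUT={a:2, e:-2; rest ⊤}
  B4:   IN={a:2, e:-2; rest ⊤}   OUT={a:-4, e:-2; rest ⊤}
  B5:   IN={a:-4, e:-2; rest ⊤}   OUT={d:5, e:-2, f:4; rest ⊤}
  B6:   IN={d:5, e:-2, f:4; rest ⊤}   OUT={b:3, d:5, e:-2, f:4; rest ⊤}

Merge at B1: IN[B1] = OUT[B0] = {a: 0, b: ⊤, c: ⊤, d: ⊤, e: ⊤, f: ⊤}

Answer: {a: 0, b: ⊤, c: ⊤, d: ⊤, e: ⊤, f: ⊤}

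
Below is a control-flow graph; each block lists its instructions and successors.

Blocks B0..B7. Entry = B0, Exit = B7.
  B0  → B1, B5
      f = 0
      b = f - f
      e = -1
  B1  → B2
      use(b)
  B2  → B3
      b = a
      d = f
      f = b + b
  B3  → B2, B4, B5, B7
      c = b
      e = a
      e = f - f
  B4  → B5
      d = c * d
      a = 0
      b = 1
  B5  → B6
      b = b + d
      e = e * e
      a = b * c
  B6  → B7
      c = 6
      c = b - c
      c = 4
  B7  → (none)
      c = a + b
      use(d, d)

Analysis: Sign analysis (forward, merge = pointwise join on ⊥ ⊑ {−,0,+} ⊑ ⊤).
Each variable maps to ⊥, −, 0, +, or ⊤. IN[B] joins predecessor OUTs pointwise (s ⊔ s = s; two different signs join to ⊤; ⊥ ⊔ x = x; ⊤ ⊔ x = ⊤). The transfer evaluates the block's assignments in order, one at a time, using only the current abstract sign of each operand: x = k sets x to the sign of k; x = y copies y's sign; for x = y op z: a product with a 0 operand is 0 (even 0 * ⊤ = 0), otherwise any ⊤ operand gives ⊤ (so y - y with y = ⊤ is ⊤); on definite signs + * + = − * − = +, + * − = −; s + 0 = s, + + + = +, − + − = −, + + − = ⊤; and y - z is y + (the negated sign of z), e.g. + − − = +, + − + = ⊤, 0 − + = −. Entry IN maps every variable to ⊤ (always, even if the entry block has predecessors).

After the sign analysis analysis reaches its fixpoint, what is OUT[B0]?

Fixpoint table:
  B0:  IN=(all ⊤)  OUT={b:0, e:-, f:0; rest ⊤}
  B1:  IN={b:0, e:-, f:0; rest ⊤}  OUT={b:0, e:-, f:0; rest ⊤}
  B2:  IN=(all ⊤)  OUT=(all ⊤)
  B3:  IN=(all ⊤)  OUT=(all ⊤)
  B4:  IN=(all ⊤)  OUT={a:0, b:+; rest ⊤}
  B5:  IN=(all ⊤)  OUT=(all ⊤)
  B6:  IN=(all ⊤)  OUT={c:+; rest ⊤}
  B7:  IN=(all ⊤)  OUT=(all ⊤)

B0 is the boundary node: IN[B0] = {a: ⊤, b: ⊤, c: ⊤, d: ⊤, e: ⊤, f: ⊤}
Applying B0's transfer function to that IN value gives OUT[B0] (row B0 above).

Answer: {a: ⊤, b: 0, c: ⊤, d: ⊤, e: -, f: 0}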